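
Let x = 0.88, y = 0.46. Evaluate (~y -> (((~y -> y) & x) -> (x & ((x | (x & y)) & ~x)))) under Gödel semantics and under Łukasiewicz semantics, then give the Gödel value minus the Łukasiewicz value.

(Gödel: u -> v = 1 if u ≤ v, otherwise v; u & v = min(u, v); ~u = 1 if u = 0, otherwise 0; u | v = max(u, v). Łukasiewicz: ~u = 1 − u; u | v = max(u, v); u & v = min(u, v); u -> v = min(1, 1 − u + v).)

Gödel evaluation:
  ~y: Gödel ¬ of 0.46 = 0 (operand ≠ 0)
  ~y: Gödel ¬ of 0.46 = 0 (operand ≠ 0)
  (~y -> y): 0 ≤ 0.46, so result = 1
  ((~y -> y) & x) = min(1, 0.88) = 0.88
  (x & y) = min(0.88, 0.46) = 0.46
  (x | (x & y)) = max(0.88, 0.46) = 0.88
  ~x: Gödel ¬ of 0.88 = 0 (operand ≠ 0)
  ((x | (x & y)) & ~x) = min(0.88, 0) = 0
  (x & ((x | (x & y)) & ~x)) = min(0.88, 0) = 0
  (((~y -> y) & x) -> (x & ((x | (x & y)) & ~x))): 0.88 > 0, so result = 0
  (~y -> (((~y -> y) & x) -> (x & ((x | (x & y)) & ~x)))): 0 ≤ 0, so result = 1
  Gödel value = 1
Łukasiewicz evaluation:
  ~y: Łukasiewicz ¬ gives 1 − 0.46 = 0.54
  ~y: Łukasiewicz ¬ gives 1 − 0.46 = 0.54
  (~y -> y): min(1, 1 − 0.54 + 0.46) = 0.92
  ((~y -> y) & x) = min(0.92, 0.88) = 0.88
  (x & y) = min(0.88, 0.46) = 0.46
  (x | (x & y)) = max(0.88, 0.46) = 0.88
  ~x: Łukasiewicz ¬ gives 1 − 0.88 = 0.12
  ((x | (x & y)) & ~x) = min(0.88, 0.12) = 0.12
  (x & ((x | (x & y)) & ~x)) = min(0.88, 0.12) = 0.12
  (((~y -> y) & x) -> (x & ((x | (x & y)) & ~x))): min(1, 1 − 0.88 + 0.12) = 0.24
  (~y -> (((~y -> y) & x) -> (x & ((x | (x & y)) & ~x)))): min(1, 1 − 0.54 + 0.24) = 0.7
  Łukasiewicz value = 0.7
Difference: 1 − 0.7 = 0.30

0.30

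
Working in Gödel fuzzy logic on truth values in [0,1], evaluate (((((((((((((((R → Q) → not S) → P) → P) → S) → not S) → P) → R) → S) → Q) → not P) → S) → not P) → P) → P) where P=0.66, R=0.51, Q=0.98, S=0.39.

(R → Q): 0.51 ≤ 0.98, so result = 1
not S: Gödel ¬ of 0.39 = 0 (operand ≠ 0)
((R → Q) → not S): 1 > 0, so result = 0
(((R → Q) → not S) → P): 0 ≤ 0.66, so result = 1
((((R → Q) → not S) → P) → P): 1 > 0.66, so result = 0.66
(((((R → Q) → not S) → P) → P) → S): 0.66 > 0.39, so result = 0.39
not S: Gödel ¬ of 0.39 = 0 (operand ≠ 0)
((((((R → Q) → not S) → P) → P) → S) → not S): 0.39 > 0, so result = 0
(((((((R → Q) → not S) → P) → P) → S) → not S) → P): 0 ≤ 0.66, so result = 1
((((((((R → Q) → not S) → P) → P) → S) → not S) → P) → R): 1 > 0.51, so result = 0.51
(((((((((R → Q) → not S) → P) → P) → S) → not S) → P) → R) → S): 0.51 > 0.39, so result = 0.39
((((((((((R → Q) → not S) → P) → P) → S) → not S) → P) → R) → S) → Q): 0.39 ≤ 0.98, so result = 1
not P: Gödel ¬ of 0.66 = 0 (operand ≠ 0)
(((((((((((R → Q) → not S) → P) → P) → S) → not S) → P) → R) → S) → Q) → not P): 1 > 0, so result = 0
((((((((((((R → Q) → not S) → P) → P) → S) → not S) → P) → R) → S) → Q) → not P) → S): 0 ≤ 0.39, so result = 1
not P: Gödel ¬ of 0.66 = 0 (operand ≠ 0)
(((((((((((((R → Q) → not S) → P) → P) → S) → not S) → P) → R) → S) → Q) → not P) → S) → not P): 1 > 0, so result = 0
((((((((((((((R → Q) → not S) → P) → P) → S) → not S) → P) → R) → S) → Q) → not P) → S) → not P) → P): 0 ≤ 0.66, so result = 1
(((((((((((((((R → Q) → not S) → P) → P) → S) → not S) → P) → R) → S) → Q) → not P) → S) → not P) → P) → P): 1 > 0.66, so result = 0.66

0.66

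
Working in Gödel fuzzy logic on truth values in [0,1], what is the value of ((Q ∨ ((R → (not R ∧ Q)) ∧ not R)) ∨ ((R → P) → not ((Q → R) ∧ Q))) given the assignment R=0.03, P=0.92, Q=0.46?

0.46

not R: Gödel ¬ of 0.03 = 0 (operand ≠ 0)
(not R ∧ Q) = min(0, 0.46) = 0
(R → (not R ∧ Q)): 0.03 > 0, so result = 0
not R: Gödel ¬ of 0.03 = 0 (operand ≠ 0)
((R → (not R ∧ Q)) ∧ not R) = min(0, 0) = 0
(Q ∨ ((R → (not R ∧ Q)) ∧ not R)) = max(0.46, 0) = 0.46
(R → P): 0.03 ≤ 0.92, so result = 1
(Q → R): 0.46 > 0.03, so result = 0.03
((Q → R) ∧ Q) = min(0.03, 0.46) = 0.03
not ((Q → R) ∧ Q): Gödel ¬ of 0.03 = 0 (operand ≠ 0)
((R → P) → not ((Q → R) ∧ Q)): 1 > 0, so result = 0
((Q ∨ ((R → (not R ∧ Q)) ∧ not R)) ∨ ((R → P) → not ((Q → R) ∧ Q))) = max(0.46, 0) = 0.46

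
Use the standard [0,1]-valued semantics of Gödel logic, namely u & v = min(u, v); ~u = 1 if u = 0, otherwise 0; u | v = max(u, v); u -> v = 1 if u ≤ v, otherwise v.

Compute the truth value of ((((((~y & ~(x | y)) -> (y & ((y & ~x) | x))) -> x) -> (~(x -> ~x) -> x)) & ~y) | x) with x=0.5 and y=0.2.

~y: Gödel ¬ of 0.2 = 0 (operand ≠ 0)
(x | y) = max(0.5, 0.2) = 0.5
~(x | y): Gödel ¬ of 0.5 = 0 (operand ≠ 0)
(~y & ~(x | y)) = min(0, 0) = 0
~x: Gödel ¬ of 0.5 = 0 (operand ≠ 0)
(y & ~x) = min(0.2, 0) = 0
((y & ~x) | x) = max(0, 0.5) = 0.5
(y & ((y & ~x) | x)) = min(0.2, 0.5) = 0.2
((~y & ~(x | y)) -> (y & ((y & ~x) | x))): 0 ≤ 0.2, so result = 1
(((~y & ~(x | y)) -> (y & ((y & ~x) | x))) -> x): 1 > 0.5, so result = 0.5
~x: Gödel ¬ of 0.5 = 0 (operand ≠ 0)
(x -> ~x): 0.5 > 0, so result = 0
~(x -> ~x): Gödel ¬ of 0 = 1 (operand is 0)
(~(x -> ~x) -> x): 1 > 0.5, so result = 0.5
((((~y & ~(x | y)) -> (y & ((y & ~x) | x))) -> x) -> (~(x -> ~x) -> x)): 0.5 ≤ 0.5, so result = 1
~y: Gödel ¬ of 0.2 = 0 (operand ≠ 0)
(((((~y & ~(x | y)) -> (y & ((y & ~x) | x))) -> x) -> (~(x -> ~x) -> x)) & ~y) = min(1, 0) = 0
((((((~y & ~(x | y)) -> (y & ((y & ~x) | x))) -> x) -> (~(x -> ~x) -> x)) & ~y) | x) = max(0, 0.5) = 0.5

0.50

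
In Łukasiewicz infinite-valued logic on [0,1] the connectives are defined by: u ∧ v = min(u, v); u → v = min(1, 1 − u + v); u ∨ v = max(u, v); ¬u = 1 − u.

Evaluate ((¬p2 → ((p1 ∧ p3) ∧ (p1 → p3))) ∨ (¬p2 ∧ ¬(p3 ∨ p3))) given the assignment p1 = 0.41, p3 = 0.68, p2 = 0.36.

0.77

¬p2: Łukasiewicz ¬ gives 1 − 0.36 = 0.64
(p1 ∧ p3) = min(0.41, 0.68) = 0.41
(p1 → p3): min(1, 1 − 0.41 + 0.68) = 1
((p1 ∧ p3) ∧ (p1 → p3)) = min(0.41, 1) = 0.41
(¬p2 → ((p1 ∧ p3) ∧ (p1 → p3))): min(1, 1 − 0.64 + 0.41) = 0.77
¬p2: Łukasiewicz ¬ gives 1 − 0.36 = 0.64
(p3 ∨ p3) = max(0.68, 0.68) = 0.68
¬(p3 ∨ p3): Łukasiewicz ¬ gives 1 − 0.68 = 0.32
(¬p2 ∧ ¬(p3 ∨ p3)) = min(0.64, 0.32) = 0.32
((¬p2 → ((p1 ∧ p3) ∧ (p1 → p3))) ∨ (¬p2 ∧ ¬(p3 ∨ p3))) = max(0.77, 0.32) = 0.77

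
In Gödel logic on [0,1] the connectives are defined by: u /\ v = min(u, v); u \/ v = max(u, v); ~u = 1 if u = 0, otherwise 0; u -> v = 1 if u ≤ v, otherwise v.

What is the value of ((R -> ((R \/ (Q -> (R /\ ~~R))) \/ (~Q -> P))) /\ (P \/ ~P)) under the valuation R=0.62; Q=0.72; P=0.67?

0.67

~R: Gödel ¬ of 0.62 = 0 (operand ≠ 0)
~~R: Gödel ¬ of 0 = 1 (operand is 0)
(R /\ ~~R) = min(0.62, 1) = 0.62
(Q -> (R /\ ~~R)): 0.72 > 0.62, so result = 0.62
(R \/ (Q -> (R /\ ~~R))) = max(0.62, 0.62) = 0.62
~Q: Gödel ¬ of 0.72 = 0 (operand ≠ 0)
(~Q -> P): 0 ≤ 0.67, so result = 1
((R \/ (Q -> (R /\ ~~R))) \/ (~Q -> P)) = max(0.62, 1) = 1
(R -> ((R \/ (Q -> (R /\ ~~R))) \/ (~Q -> P))): 0.62 ≤ 1, so result = 1
~P: Gödel ¬ of 0.67 = 0 (operand ≠ 0)
(P \/ ~P) = max(0.67, 0) = 0.67
((R -> ((R \/ (Q -> (R /\ ~~R))) \/ (~Q -> P))) /\ (P \/ ~P)) = min(1, 0.67) = 0.67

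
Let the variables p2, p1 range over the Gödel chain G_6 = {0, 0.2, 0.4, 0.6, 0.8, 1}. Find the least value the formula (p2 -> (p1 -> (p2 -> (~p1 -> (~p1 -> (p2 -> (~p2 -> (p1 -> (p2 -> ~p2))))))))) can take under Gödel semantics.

Every assignment gives 1. For instance at p2 = 0, p1 = 0:
  ~p1: Gödel ¬ of 0 = 1 (operand is 0)
  ~p1: Gödel ¬ of 0 = 1 (operand is 0)
  ~p2: Gödel ¬ of 0 = 1 (operand is 0)
  ~p2: Gödel ¬ of 0 = 1 (operand is 0)
  (p2 -> ~p2): 0 ≤ 1, so result = 1
  (p1 -> (p2 -> ~p2)): 0 ≤ 1, so result = 1
  (~p2 -> (p1 -> (p2 -> ~p2))): 1 ≤ 1, so result = 1
  (p2 -> (~p2 -> (p1 -> (p2 -> ~p2)))): 0 ≤ 1, so result = 1
  (~p1 -> (p2 -> (~p2 -> (p1 -> (p2 -> ~p2))))): 1 ≤ 1, so result = 1
  (~p1 -> (~p1 -> (p2 -> (~p2 -> (p1 -> (p2 -> ~p2)))))): 1 ≤ 1, so result = 1
  (p2 -> (~p1 -> (~p1 -> (p2 -> (~p2 -> (p1 -> (p2 -> ~p2))))))): 0 ≤ 1, so result = 1
  (p1 -> (p2 -> (~p1 -> (~p1 -> (p2 -> (~p2 -> (p1 -> (p2 -> ~p2)))))))): 0 ≤ 1, so result = 1
  (p2 -> (p1 -> (p2 -> (~p1 -> (~p1 -> (p2 -> (~p2 -> (p1 -> (p2 -> ~p2))))))))): 0 ≤ 1, so result = 1
All 36 assignments give value 1 — the formula is a G_6-tautology.

1.00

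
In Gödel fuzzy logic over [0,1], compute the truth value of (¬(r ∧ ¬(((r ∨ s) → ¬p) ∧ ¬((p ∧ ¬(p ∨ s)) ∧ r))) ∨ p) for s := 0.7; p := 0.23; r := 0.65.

(r ∨ s) = max(0.65, 0.7) = 0.7
¬p: Gödel ¬ of 0.23 = 0 (operand ≠ 0)
((r ∨ s) → ¬p): 0.7 > 0, so result = 0
(p ∨ s) = max(0.23, 0.7) = 0.7
¬(p ∨ s): Gödel ¬ of 0.7 = 0 (operand ≠ 0)
(p ∧ ¬(p ∨ s)) = min(0.23, 0) = 0
((p ∧ ¬(p ∨ s)) ∧ r) = min(0, 0.65) = 0
¬((p ∧ ¬(p ∨ s)) ∧ r): Gödel ¬ of 0 = 1 (operand is 0)
(((r ∨ s) → ¬p) ∧ ¬((p ∧ ¬(p ∨ s)) ∧ r)) = min(0, 1) = 0
¬(((r ∨ s) → ¬p) ∧ ¬((p ∧ ¬(p ∨ s)) ∧ r)): Gödel ¬ of 0 = 1 (operand is 0)
(r ∧ ¬(((r ∨ s) → ¬p) ∧ ¬((p ∧ ¬(p ∨ s)) ∧ r))) = min(0.65, 1) = 0.65
¬(r ∧ ¬(((r ∨ s) → ¬p) ∧ ¬((p ∧ ¬(p ∨ s)) ∧ r))): Gödel ¬ of 0.65 = 0 (operand ≠ 0)
(¬(r ∧ ¬(((r ∨ s) → ¬p) ∧ ¬((p ∧ ¬(p ∨ s)) ∧ r))) ∨ p) = max(0, 0.23) = 0.23

0.23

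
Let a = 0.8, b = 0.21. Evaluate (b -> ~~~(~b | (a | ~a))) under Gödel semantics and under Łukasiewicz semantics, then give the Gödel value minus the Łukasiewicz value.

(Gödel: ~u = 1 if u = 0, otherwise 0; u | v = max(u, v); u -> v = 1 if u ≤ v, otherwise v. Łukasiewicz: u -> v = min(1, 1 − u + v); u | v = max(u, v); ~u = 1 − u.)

-0.99

Gödel evaluation:
  ~b: Gödel ¬ of 0.21 = 0 (operand ≠ 0)
  ~a: Gödel ¬ of 0.8 = 0 (operand ≠ 0)
  (a | ~a) = max(0.8, 0) = 0.8
  (~b | (a | ~a)) = max(0, 0.8) = 0.8
  ~(~b | (a | ~a)): Gödel ¬ of 0.8 = 0 (operand ≠ 0)
  ~~(~b | (a | ~a)): Gödel ¬ of 0 = 1 (operand is 0)
  ~~~(~b | (a | ~a)): Gödel ¬ of 1 = 0 (operand ≠ 0)
  (b -> ~~~(~b | (a | ~a))): 0.21 > 0, so result = 0
  Gödel value = 0
Łukasiewicz evaluation:
  ~b: Łukasiewicz ¬ gives 1 − 0.21 = 0.79
  ~a: Łukasiewicz ¬ gives 1 − 0.8 = 0.2
  (a | ~a) = max(0.8, 0.2) = 0.8
  (~b | (a | ~a)) = max(0.79, 0.8) = 0.8
  ~(~b | (a | ~a)): Łukasiewicz ¬ gives 1 − 0.8 = 0.2
  ~~(~b | (a | ~a)): Łukasiewicz ¬ gives 1 − 0.2 = 0.8
  ~~~(~b | (a | ~a)): Łukasiewicz ¬ gives 1 − 0.8 = 0.2
  (b -> ~~~(~b | (a | ~a))): min(1, 1 − 0.21 + 0.2) = 0.99
  Łukasiewicz value = 0.99
Difference: 0 − 0.99 = -0.99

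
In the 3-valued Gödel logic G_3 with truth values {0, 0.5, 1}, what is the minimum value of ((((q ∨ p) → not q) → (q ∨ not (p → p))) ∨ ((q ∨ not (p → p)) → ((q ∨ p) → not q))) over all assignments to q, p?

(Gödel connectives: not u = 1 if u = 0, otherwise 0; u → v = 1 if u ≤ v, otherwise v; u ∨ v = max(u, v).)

1.00

Every assignment gives 1. For instance at q = 0, p = 0:
  (q ∨ p) = max(0, 0) = 0
  not q: Gödel ¬ of 0 = 1 (operand is 0)
  ((q ∨ p) → not q): 0 ≤ 1, so result = 1
  (p → p): 0 ≤ 0, so result = 1
  not (p → p): Gödel ¬ of 1 = 0 (operand ≠ 0)
  (q ∨ not (p → p)) = max(0, 0) = 0
  (((q ∨ p) → not q) → (q ∨ not (p → p))): 1 > 0, so result = 0
  (p → p): 0 ≤ 0, so result = 1
  not (p → p): Gödel ¬ of 1 = 0 (operand ≠ 0)
  (q ∨ not (p → p)) = max(0, 0) = 0
  (q ∨ p) = max(0, 0) = 0
  not q: Gödel ¬ of 0 = 1 (operand is 0)
  ((q ∨ p) → not q): 0 ≤ 1, so result = 1
  ((q ∨ not (p → p)) → ((q ∨ p) → not q)): 0 ≤ 1, so result = 1
  ((((q ∨ p) → not q) → (q ∨ not (p → p))) ∨ ((q ∨ not (p → p)) → ((q ∨ p) → not q))) = max(0, 1) = 1
All 9 assignments give value 1 — the formula is a G_3-tautology.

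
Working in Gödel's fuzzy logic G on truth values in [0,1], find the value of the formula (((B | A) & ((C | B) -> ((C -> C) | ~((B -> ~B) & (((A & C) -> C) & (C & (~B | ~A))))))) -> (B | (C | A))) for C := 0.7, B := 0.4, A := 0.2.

(B | A) = max(0.4, 0.2) = 0.4
(C | B) = max(0.7, 0.4) = 0.7
(C -> C): 0.7 ≤ 0.7, so result = 1
~B: Gödel ¬ of 0.4 = 0 (operand ≠ 0)
(B -> ~B): 0.4 > 0, so result = 0
(A & C) = min(0.2, 0.7) = 0.2
((A & C) -> C): 0.2 ≤ 0.7, so result = 1
~B: Gödel ¬ of 0.4 = 0 (operand ≠ 0)
~A: Gödel ¬ of 0.2 = 0 (operand ≠ 0)
(~B | ~A) = max(0, 0) = 0
(C & (~B | ~A)) = min(0.7, 0) = 0
(((A & C) -> C) & (C & (~B | ~A))) = min(1, 0) = 0
((B -> ~B) & (((A & C) -> C) & (C & (~B | ~A)))) = min(0, 0) = 0
~((B -> ~B) & (((A & C) -> C) & (C & (~B | ~A)))): Gödel ¬ of 0 = 1 (operand is 0)
((C -> C) | ~((B -> ~B) & (((A & C) -> C) & (C & (~B | ~A))))) = max(1, 1) = 1
((C | B) -> ((C -> C) | ~((B -> ~B) & (((A & C) -> C) & (C & (~B | ~A)))))): 0.7 ≤ 1, so result = 1
((B | A) & ((C | B) -> ((C -> C) | ~((B -> ~B) & (((A & C) -> C) & (C & (~B | ~A))))))) = min(0.4, 1) = 0.4
(C | A) = max(0.7, 0.2) = 0.7
(B | (C | A)) = max(0.4, 0.7) = 0.7
(((B | A) & ((C | B) -> ((C -> C) | ~((B -> ~B) & (((A & C) -> C) & (C & (~B | ~A))))))) -> (B | (C | A))): 0.4 ≤ 0.7, so result = 1

1.00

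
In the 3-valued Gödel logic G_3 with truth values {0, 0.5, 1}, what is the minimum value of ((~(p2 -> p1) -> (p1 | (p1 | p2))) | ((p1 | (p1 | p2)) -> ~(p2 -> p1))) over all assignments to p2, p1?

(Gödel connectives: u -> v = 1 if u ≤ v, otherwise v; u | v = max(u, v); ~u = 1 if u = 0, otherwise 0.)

1.00

Every assignment gives 1. For instance at p2 = 0, p1 = 0:
  (p2 -> p1): 0 ≤ 0, so result = 1
  ~(p2 -> p1): Gödel ¬ of 1 = 0 (operand ≠ 0)
  (p1 | p2) = max(0, 0) = 0
  (p1 | (p1 | p2)) = max(0, 0) = 0
  (~(p2 -> p1) -> (p1 | (p1 | p2))): 0 ≤ 0, so result = 1
  (p1 | p2) = max(0, 0) = 0
  (p1 | (p1 | p2)) = max(0, 0) = 0
  (p2 -> p1): 0 ≤ 0, so result = 1
  ~(p2 -> p1): Gödel ¬ of 1 = 0 (operand ≠ 0)
  ((p1 | (p1 | p2)) -> ~(p2 -> p1)): 0 ≤ 0, so result = 1
  ((~(p2 -> p1) -> (p1 | (p1 | p2))) | ((p1 | (p1 | p2)) -> ~(p2 -> p1))) = max(1, 1) = 1
All 9 assignments give value 1 — the formula is a G_3-tautology.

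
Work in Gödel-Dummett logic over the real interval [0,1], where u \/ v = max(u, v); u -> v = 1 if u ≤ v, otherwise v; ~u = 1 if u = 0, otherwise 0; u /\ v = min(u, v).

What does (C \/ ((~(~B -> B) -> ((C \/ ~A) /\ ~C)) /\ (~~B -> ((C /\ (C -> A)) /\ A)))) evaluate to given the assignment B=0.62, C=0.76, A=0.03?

~B: Gödel ¬ of 0.62 = 0 (operand ≠ 0)
(~B -> B): 0 ≤ 0.62, so result = 1
~(~B -> B): Gödel ¬ of 1 = 0 (operand ≠ 0)
~A: Gödel ¬ of 0.03 = 0 (operand ≠ 0)
(C \/ ~A) = max(0.76, 0) = 0.76
~C: Gödel ¬ of 0.76 = 0 (operand ≠ 0)
((C \/ ~A) /\ ~C) = min(0.76, 0) = 0
(~(~B -> B) -> ((C \/ ~A) /\ ~C)): 0 ≤ 0, so result = 1
~B: Gödel ¬ of 0.62 = 0 (operand ≠ 0)
~~B: Gödel ¬ of 0 = 1 (operand is 0)
(C -> A): 0.76 > 0.03, so result = 0.03
(C /\ (C -> A)) = min(0.76, 0.03) = 0.03
((C /\ (C -> A)) /\ A) = min(0.03, 0.03) = 0.03
(~~B -> ((C /\ (C -> A)) /\ A)): 1 > 0.03, so result = 0.03
((~(~B -> B) -> ((C \/ ~A) /\ ~C)) /\ (~~B -> ((C /\ (C -> A)) /\ A))) = min(1, 0.03) = 0.03
(C \/ ((~(~B -> B) -> ((C \/ ~A) /\ ~C)) /\ (~~B -> ((C /\ (C -> A)) /\ A)))) = max(0.76, 0.03) = 0.76

0.76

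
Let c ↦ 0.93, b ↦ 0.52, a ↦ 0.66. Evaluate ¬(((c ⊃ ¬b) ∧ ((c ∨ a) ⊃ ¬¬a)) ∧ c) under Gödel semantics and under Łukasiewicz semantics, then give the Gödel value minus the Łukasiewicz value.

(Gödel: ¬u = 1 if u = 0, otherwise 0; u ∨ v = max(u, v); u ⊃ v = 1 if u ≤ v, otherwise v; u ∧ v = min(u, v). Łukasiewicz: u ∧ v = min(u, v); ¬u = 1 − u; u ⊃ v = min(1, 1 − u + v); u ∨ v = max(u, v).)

Gödel evaluation:
  ¬b: Gödel ¬ of 0.52 = 0 (operand ≠ 0)
  (c ⊃ ¬b): 0.93 > 0, so result = 0
  (c ∨ a) = max(0.93, 0.66) = 0.93
  ¬a: Gödel ¬ of 0.66 = 0 (operand ≠ 0)
  ¬¬a: Gödel ¬ of 0 = 1 (operand is 0)
  ((c ∨ a) ⊃ ¬¬a): 0.93 ≤ 1, so result = 1
  ((c ⊃ ¬b) ∧ ((c ∨ a) ⊃ ¬¬a)) = min(0, 1) = 0
  (((c ⊃ ¬b) ∧ ((c ∨ a) ⊃ ¬¬a)) ∧ c) = min(0, 0.93) = 0
  ¬(((c ⊃ ¬b) ∧ ((c ∨ a) ⊃ ¬¬a)) ∧ c): Gödel ¬ of 0 = 1 (operand is 0)
  Gödel value = 1
Łukasiewicz evaluation:
  ¬b: Łukasiewicz ¬ gives 1 − 0.52 = 0.48
  (c ⊃ ¬b): min(1, 1 − 0.93 + 0.48) = 0.55
  (c ∨ a) = max(0.93, 0.66) = 0.93
  ¬a: Łukasiewicz ¬ gives 1 − 0.66 = 0.34
  ¬¬a: Łukasiewicz ¬ gives 1 − 0.34 = 0.66
  ((c ∨ a) ⊃ ¬¬a): min(1, 1 − 0.93 + 0.66) = 0.73
  ((c ⊃ ¬b) ∧ ((c ∨ a) ⊃ ¬¬a)) = min(0.55, 0.73) = 0.55
  (((c ⊃ ¬b) ∧ ((c ∨ a) ⊃ ¬¬a)) ∧ c) = min(0.55, 0.93) = 0.55
  ¬(((c ⊃ ¬b) ∧ ((c ∨ a) ⊃ ¬¬a)) ∧ c): Łukasiewicz ¬ gives 1 − 0.55 = 0.45
  Łukasiewicz value = 0.45
Difference: 1 − 0.45 = 0.55

0.55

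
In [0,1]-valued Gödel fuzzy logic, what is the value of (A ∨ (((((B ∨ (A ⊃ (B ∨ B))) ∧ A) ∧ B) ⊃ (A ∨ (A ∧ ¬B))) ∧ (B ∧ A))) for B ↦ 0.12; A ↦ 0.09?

0.09

(B ∨ B) = max(0.12, 0.12) = 0.12
(A ⊃ (B ∨ B)): 0.09 ≤ 0.12, so result = 1
(B ∨ (A ⊃ (B ∨ B))) = max(0.12, 1) = 1
((B ∨ (A ⊃ (B ∨ B))) ∧ A) = min(1, 0.09) = 0.09
(((B ∨ (A ⊃ (B ∨ B))) ∧ A) ∧ B) = min(0.09, 0.12) = 0.09
¬B: Gödel ¬ of 0.12 = 0 (operand ≠ 0)
(A ∧ ¬B) = min(0.09, 0) = 0
(A ∨ (A ∧ ¬B)) = max(0.09, 0) = 0.09
((((B ∨ (A ⊃ (B ∨ B))) ∧ A) ∧ B) ⊃ (A ∨ (A ∧ ¬B))): 0.09 ≤ 0.09, so result = 1
(B ∧ A) = min(0.12, 0.09) = 0.09
(((((B ∨ (A ⊃ (B ∨ B))) ∧ A) ∧ B) ⊃ (A ∨ (A ∧ ¬B))) ∧ (B ∧ A)) = min(1, 0.09) = 0.09
(A ∨ (((((B ∨ (A ⊃ (B ∨ B))) ∧ A) ∧ B) ⊃ (A ∨ (A ∧ ¬B))) ∧ (B ∧ A))) = max(0.09, 0.09) = 0.09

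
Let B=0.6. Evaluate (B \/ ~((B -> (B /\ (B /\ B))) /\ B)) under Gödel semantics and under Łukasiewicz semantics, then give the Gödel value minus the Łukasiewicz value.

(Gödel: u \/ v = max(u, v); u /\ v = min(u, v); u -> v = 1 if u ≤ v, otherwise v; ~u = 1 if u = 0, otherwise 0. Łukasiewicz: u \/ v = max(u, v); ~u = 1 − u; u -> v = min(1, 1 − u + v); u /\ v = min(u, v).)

0.00

Gödel evaluation:
  (B /\ B) = min(0.6, 0.6) = 0.6
  (B /\ (B /\ B)) = min(0.6, 0.6) = 0.6
  (B -> (B /\ (B /\ B))): 0.6 ≤ 0.6, so result = 1
  ((B -> (B /\ (B /\ B))) /\ B) = min(1, 0.6) = 0.6
  ~((B -> (B /\ (B /\ B))) /\ B): Gödel ¬ of 0.6 = 0 (operand ≠ 0)
  (B \/ ~((B -> (B /\ (B /\ B))) /\ B)) = max(0.6, 0) = 0.6
  Gödel value = 0.6
Łukasiewicz evaluation:
  (B /\ B) = min(0.6, 0.6) = 0.6
  (B /\ (B /\ B)) = min(0.6, 0.6) = 0.6
  (B -> (B /\ (B /\ B))): min(1, 1 − 0.6 + 0.6) = 1
  ((B -> (B /\ (B /\ B))) /\ B) = min(1, 0.6) = 0.6
  ~((B -> (B /\ (B /\ B))) /\ B): Łukasiewicz ¬ gives 1 − 0.6 = 0.4
  (B \/ ~((B -> (B /\ (B /\ B))) /\ B)) = max(0.6, 0.4) = 0.6
  Łukasiewicz value = 0.6
Difference: 0.6 − 0.6 = 0.00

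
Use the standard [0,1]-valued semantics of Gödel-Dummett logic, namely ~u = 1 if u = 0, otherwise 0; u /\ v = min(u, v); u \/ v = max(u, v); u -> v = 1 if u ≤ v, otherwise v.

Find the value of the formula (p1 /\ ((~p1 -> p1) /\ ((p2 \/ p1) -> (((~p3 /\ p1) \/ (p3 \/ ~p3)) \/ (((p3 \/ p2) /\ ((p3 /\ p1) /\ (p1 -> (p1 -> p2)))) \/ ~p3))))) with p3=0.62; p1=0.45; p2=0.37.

0.45

~p1: Gödel ¬ of 0.45 = 0 (operand ≠ 0)
(~p1 -> p1): 0 ≤ 0.45, so result = 1
(p2 \/ p1) = max(0.37, 0.45) = 0.45
~p3: Gödel ¬ of 0.62 = 0 (operand ≠ 0)
(~p3 /\ p1) = min(0, 0.45) = 0
~p3: Gödel ¬ of 0.62 = 0 (operand ≠ 0)
(p3 \/ ~p3) = max(0.62, 0) = 0.62
((~p3 /\ p1) \/ (p3 \/ ~p3)) = max(0, 0.62) = 0.62
(p3 \/ p2) = max(0.62, 0.37) = 0.62
(p3 /\ p1) = min(0.62, 0.45) = 0.45
(p1 -> p2): 0.45 > 0.37, so result = 0.37
(p1 -> (p1 -> p2)): 0.45 > 0.37, so result = 0.37
((p3 /\ p1) /\ (p1 -> (p1 -> p2))) = min(0.45, 0.37) = 0.37
((p3 \/ p2) /\ ((p3 /\ p1) /\ (p1 -> (p1 -> p2)))) = min(0.62, 0.37) = 0.37
~p3: Gödel ¬ of 0.62 = 0 (operand ≠ 0)
(((p3 \/ p2) /\ ((p3 /\ p1) /\ (p1 -> (p1 -> p2)))) \/ ~p3) = max(0.37, 0) = 0.37
(((~p3 /\ p1) \/ (p3 \/ ~p3)) \/ (((p3 \/ p2) /\ ((p3 /\ p1) /\ (p1 -> (p1 -> p2)))) \/ ~p3)) = max(0.62, 0.37) = 0.62
((p2 \/ p1) -> (((~p3 /\ p1) \/ (p3 \/ ~p3)) \/ (((p3 \/ p2) /\ ((p3 /\ p1) /\ (p1 -> (p1 -> p2)))) \/ ~p3))): 0.45 ≤ 0.62, so result = 1
((~p1 -> p1) /\ ((p2 \/ p1) -> (((~p3 /\ p1) \/ (p3 \/ ~p3)) \/ (((p3 \/ p2) /\ ((p3 /\ p1) /\ (p1 -> (p1 -> p2)))) \/ ~p3)))) = min(1, 1) = 1
(p1 /\ ((~p1 -> p1) /\ ((p2 \/ p1) -> (((~p3 /\ p1) \/ (p3 \/ ~p3)) \/ (((p3 \/ p2) /\ ((p3 /\ p1) /\ (p1 -> (p1 -> p2)))) \/ ~p3))))) = min(0.45, 1) = 0.45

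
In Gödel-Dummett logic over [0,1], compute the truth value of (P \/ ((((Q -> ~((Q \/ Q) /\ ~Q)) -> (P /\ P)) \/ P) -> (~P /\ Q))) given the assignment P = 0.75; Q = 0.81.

(Q \/ Q) = max(0.81, 0.81) = 0.81
~Q: Gödel ¬ of 0.81 = 0 (operand ≠ 0)
((Q \/ Q) /\ ~Q) = min(0.81, 0) = 0
~((Q \/ Q) /\ ~Q): Gödel ¬ of 0 = 1 (operand is 0)
(Q -> ~((Q \/ Q) /\ ~Q)): 0.81 ≤ 1, so result = 1
(P /\ P) = min(0.75, 0.75) = 0.75
((Q -> ~((Q \/ Q) /\ ~Q)) -> (P /\ P)): 1 > 0.75, so result = 0.75
(((Q -> ~((Q \/ Q) /\ ~Q)) -> (P /\ P)) \/ P) = max(0.75, 0.75) = 0.75
~P: Gödel ¬ of 0.75 = 0 (operand ≠ 0)
(~P /\ Q) = min(0, 0.81) = 0
((((Q -> ~((Q \/ Q) /\ ~Q)) -> (P /\ P)) \/ P) -> (~P /\ Q)): 0.75 > 0, so result = 0
(P \/ ((((Q -> ~((Q \/ Q) /\ ~Q)) -> (P /\ P)) \/ P) -> (~P /\ Q))) = max(0.75, 0) = 0.75

0.75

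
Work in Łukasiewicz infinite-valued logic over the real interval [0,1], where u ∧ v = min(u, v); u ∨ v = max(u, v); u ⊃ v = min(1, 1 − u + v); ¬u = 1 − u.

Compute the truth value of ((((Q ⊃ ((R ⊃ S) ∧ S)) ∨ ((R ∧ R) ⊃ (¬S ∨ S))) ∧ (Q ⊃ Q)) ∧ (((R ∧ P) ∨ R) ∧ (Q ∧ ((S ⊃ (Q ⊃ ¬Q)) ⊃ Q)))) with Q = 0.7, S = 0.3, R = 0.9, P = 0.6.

(R ⊃ S): min(1, 1 − 0.9 + 0.3) = 0.4
((R ⊃ S) ∧ S) = min(0.4, 0.3) = 0.3
(Q ⊃ ((R ⊃ S) ∧ S)): min(1, 1 − 0.7 + 0.3) = 0.6
(R ∧ R) = min(0.9, 0.9) = 0.9
¬S: Łukasiewicz ¬ gives 1 − 0.3 = 0.7
(¬S ∨ S) = max(0.7, 0.3) = 0.7
((R ∧ R) ⊃ (¬S ∨ S)): min(1, 1 − 0.9 + 0.7) = 0.8
((Q ⊃ ((R ⊃ S) ∧ S)) ∨ ((R ∧ R) ⊃ (¬S ∨ S))) = max(0.6, 0.8) = 0.8
(Q ⊃ Q): min(1, 1 − 0.7 + 0.7) = 1
(((Q ⊃ ((R ⊃ S) ∧ S)) ∨ ((R ∧ R) ⊃ (¬S ∨ S))) ∧ (Q ⊃ Q)) = min(0.8, 1) = 0.8
(R ∧ P) = min(0.9, 0.6) = 0.6
((R ∧ P) ∨ R) = max(0.6, 0.9) = 0.9
¬Q: Łukasiewicz ¬ gives 1 − 0.7 = 0.3
(Q ⊃ ¬Q): min(1, 1 − 0.7 + 0.3) = 0.6
(S ⊃ (Q ⊃ ¬Q)): min(1, 1 − 0.3 + 0.6) = 1
((S ⊃ (Q ⊃ ¬Q)) ⊃ Q): min(1, 1 − 1 + 0.7) = 0.7
(Q ∧ ((S ⊃ (Q ⊃ ¬Q)) ⊃ Q)) = min(0.7, 0.7) = 0.7
(((R ∧ P) ∨ R) ∧ (Q ∧ ((S ⊃ (Q ⊃ ¬Q)) ⊃ Q))) = min(0.9, 0.7) = 0.7
((((Q ⊃ ((R ⊃ S) ∧ S)) ∨ ((R ∧ R) ⊃ (¬S ∨ S))) ∧ (Q ⊃ Q)) ∧ (((R ∧ P) ∨ R) ∧ (Q ∧ ((S ⊃ (Q ⊃ ¬Q)) ⊃ Q)))) = min(0.8, 0.7) = 0.7

0.70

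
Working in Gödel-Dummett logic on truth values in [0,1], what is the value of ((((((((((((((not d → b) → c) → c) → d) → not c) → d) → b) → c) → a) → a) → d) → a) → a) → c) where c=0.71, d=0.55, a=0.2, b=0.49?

not d: Gödel ¬ of 0.55 = 0 (operand ≠ 0)
(not d → b): 0 ≤ 0.49, so result = 1
((not d → b) → c): 1 > 0.71, so result = 0.71
(((not d → b) → c) → c): 0.71 ≤ 0.71, so result = 1
((((not d → b) → c) → c) → d): 1 > 0.55, so result = 0.55
not c: Gödel ¬ of 0.71 = 0 (operand ≠ 0)
(((((not d → b) → c) → c) → d) → not c): 0.55 > 0, so result = 0
((((((not d → b) → c) → c) → d) → not c) → d): 0 ≤ 0.55, so result = 1
(((((((not d → b) → c) → c) → d) → not c) → d) → b): 1 > 0.49, so result = 0.49
((((((((not d → b) → c) → c) → d) → not c) → d) → b) → c): 0.49 ≤ 0.71, so result = 1
(((((((((not d → b) → c) → c) → d) → not c) → d) → b) → c) → a): 1 > 0.2, so result = 0.2
((((((((((not d → b) → c) → c) → d) → not c) → d) → b) → c) → a) → a): 0.2 ≤ 0.2, so result = 1
(((((((((((not d → b) → c) → c) → d) → not c) → d) → b) → c) → a) → a) → d): 1 > 0.55, so result = 0.55
((((((((((((not d → b) → c) → c) → d) → not c) → d) → b) → c) → a) → a) → d) → a): 0.55 > 0.2, so result = 0.2
(((((((((((((not d → b) → c) → c) → d) → not c) → d) → b) → c) → a) → a) → d) → a) → a): 0.2 ≤ 0.2, so result = 1
((((((((((((((not d → b) → c) → c) → d) → not c) → d) → b) → c) → a) → a) → d) → a) → a) → c): 1 > 0.71, so result = 0.71

0.71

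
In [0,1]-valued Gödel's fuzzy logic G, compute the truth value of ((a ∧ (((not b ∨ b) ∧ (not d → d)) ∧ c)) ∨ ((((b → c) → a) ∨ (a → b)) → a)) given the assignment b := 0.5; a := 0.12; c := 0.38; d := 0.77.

not b: Gödel ¬ of 0.5 = 0 (operand ≠ 0)
(not b ∨ b) = max(0, 0.5) = 0.5
not d: Gödel ¬ of 0.77 = 0 (operand ≠ 0)
(not d → d): 0 ≤ 0.77, so result = 1
((not b ∨ b) ∧ (not d → d)) = min(0.5, 1) = 0.5
(((not b ∨ b) ∧ (not d → d)) ∧ c) = min(0.5, 0.38) = 0.38
(a ∧ (((not b ∨ b) ∧ (not d → d)) ∧ c)) = min(0.12, 0.38) = 0.12
(b → c): 0.5 > 0.38, so result = 0.38
((b → c) → a): 0.38 > 0.12, so result = 0.12
(a → b): 0.12 ≤ 0.5, so result = 1
(((b → c) → a) ∨ (a → b)) = max(0.12, 1) = 1
((((b → c) → a) ∨ (a → b)) → a): 1 > 0.12, so result = 0.12
((a ∧ (((not b ∨ b) ∧ (not d → d)) ∧ c)) ∨ ((((b → c) → a) ∨ (a → b)) → a)) = max(0.12, 0.12) = 0.12

0.12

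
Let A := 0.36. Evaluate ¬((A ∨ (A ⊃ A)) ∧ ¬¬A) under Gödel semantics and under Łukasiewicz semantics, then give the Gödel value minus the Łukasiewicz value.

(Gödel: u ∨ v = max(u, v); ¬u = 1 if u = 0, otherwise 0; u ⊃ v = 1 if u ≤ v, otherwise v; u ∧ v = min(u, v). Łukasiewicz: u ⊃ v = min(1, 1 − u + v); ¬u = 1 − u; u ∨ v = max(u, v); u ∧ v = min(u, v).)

Gödel evaluation:
  (A ⊃ A): 0.36 ≤ 0.36, so result = 1
  (A ∨ (A ⊃ A)) = max(0.36, 1) = 1
  ¬A: Gödel ¬ of 0.36 = 0 (operand ≠ 0)
  ¬¬A: Gödel ¬ of 0 = 1 (operand is 0)
  ((A ∨ (A ⊃ A)) ∧ ¬¬A) = min(1, 1) = 1
  ¬((A ∨ (A ⊃ A)) ∧ ¬¬A): Gödel ¬ of 1 = 0 (operand ≠ 0)
  Gödel value = 0
Łukasiewicz evaluation:
  (A ⊃ A): min(1, 1 − 0.36 + 0.36) = 1
  (A ∨ (A ⊃ A)) = max(0.36, 1) = 1
  ¬A: Łukasiewicz ¬ gives 1 − 0.36 = 0.64
  ¬¬A: Łukasiewicz ¬ gives 1 − 0.64 = 0.36
  ((A ∨ (A ⊃ A)) ∧ ¬¬A) = min(1, 0.36) = 0.36
  ¬((A ∨ (A ⊃ A)) ∧ ¬¬A): Łukasiewicz ¬ gives 1 − 0.36 = 0.64
  Łukasiewicz value = 0.64
Difference: 0 − 0.64 = -0.64

-0.64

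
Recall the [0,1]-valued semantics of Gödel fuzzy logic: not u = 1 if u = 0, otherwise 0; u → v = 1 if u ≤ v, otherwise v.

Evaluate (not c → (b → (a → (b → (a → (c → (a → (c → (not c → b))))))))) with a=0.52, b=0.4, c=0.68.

not c: Gödel ¬ of 0.68 = 0 (operand ≠ 0)
not c: Gödel ¬ of 0.68 = 0 (operand ≠ 0)
(not c → b): 0 ≤ 0.4, so result = 1
(c → (not c → b)): 0.68 ≤ 1, so result = 1
(a → (c → (not c → b))): 0.52 ≤ 1, so result = 1
(c → (a → (c → (not c → b)))): 0.68 ≤ 1, so result = 1
(a → (c → (a → (c → (not c → b))))): 0.52 ≤ 1, so result = 1
(b → (a → (c → (a → (c → (not c → b)))))): 0.4 ≤ 1, so result = 1
(a → (b → (a → (c → (a → (c → (not c → b))))))): 0.52 ≤ 1, so result = 1
(b → (a → (b → (a → (c → (a → (c → (not c → b)))))))): 0.4 ≤ 1, so result = 1
(not c → (b → (a → (b → (a → (c → (a → (c → (not c → b))))))))): 0 ≤ 1, so result = 1

1.00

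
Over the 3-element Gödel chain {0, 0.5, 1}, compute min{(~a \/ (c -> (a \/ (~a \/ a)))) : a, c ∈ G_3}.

0.50

The minimum is attained at a = 0.5, c = 1:
  ~a: Gödel ¬ of 0.5 = 0 (operand ≠ 0)
  ~a: Gödel ¬ of 0.5 = 0 (operand ≠ 0)
  (~a \/ a) = max(0, 0.5) = 0.5
  (a \/ (~a \/ a)) = max(0.5, 0.5) = 0.5
  (c -> (a \/ (~a \/ a))): 1 > 0.5, so result = 0.5
  (~a \/ (c -> (a \/ (~a \/ a)))) = max(0, 0.5) = 0.5
Checking all 9 assignments confirms none give a value below 0.50.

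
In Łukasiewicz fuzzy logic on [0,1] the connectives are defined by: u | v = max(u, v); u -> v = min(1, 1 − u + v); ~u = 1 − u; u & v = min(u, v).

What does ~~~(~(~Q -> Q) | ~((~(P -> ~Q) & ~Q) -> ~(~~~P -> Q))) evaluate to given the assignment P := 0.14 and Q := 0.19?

~Q: Łukasiewicz ¬ gives 1 − 0.19 = 0.81
(~Q -> Q): min(1, 1 − 0.81 + 0.19) = 0.38
~(~Q -> Q): Łukasiewicz ¬ gives 1 − 0.38 = 0.62
~Q: Łukasiewicz ¬ gives 1 − 0.19 = 0.81
(P -> ~Q): min(1, 1 − 0.14 + 0.81) = 1
~(P -> ~Q): Łukasiewicz ¬ gives 1 − 1 = 0
~Q: Łukasiewicz ¬ gives 1 − 0.19 = 0.81
(~(P -> ~Q) & ~Q) = min(0, 0.81) = 0
~P: Łukasiewicz ¬ gives 1 − 0.14 = 0.86
~~P: Łukasiewicz ¬ gives 1 − 0.86 = 0.14
~~~P: Łukasiewicz ¬ gives 1 − 0.14 = 0.86
(~~~P -> Q): min(1, 1 − 0.86 + 0.19) = 0.33
~(~~~P -> Q): Łukasiewicz ¬ gives 1 − 0.33 = 0.67
((~(P -> ~Q) & ~Q) -> ~(~~~P -> Q)): min(1, 1 − 0 + 0.67) = 1
~((~(P -> ~Q) & ~Q) -> ~(~~~P -> Q)): Łukasiewicz ¬ gives 1 − 1 = 0
(~(~Q -> Q) | ~((~(P -> ~Q) & ~Q) -> ~(~~~P -> Q))) = max(0.62, 0) = 0.62
~(~(~Q -> Q) | ~((~(P -> ~Q) & ~Q) -> ~(~~~P -> Q))): Łukasiewicz ¬ gives 1 − 0.62 = 0.38
~~(~(~Q -> Q) | ~((~(P -> ~Q) & ~Q) -> ~(~~~P -> Q))): Łukasiewicz ¬ gives 1 − 0.38 = 0.62
~~~(~(~Q -> Q) | ~((~(P -> ~Q) & ~Q) -> ~(~~~P -> Q))): Łukasiewicz ¬ gives 1 − 0.62 = 0.38

0.38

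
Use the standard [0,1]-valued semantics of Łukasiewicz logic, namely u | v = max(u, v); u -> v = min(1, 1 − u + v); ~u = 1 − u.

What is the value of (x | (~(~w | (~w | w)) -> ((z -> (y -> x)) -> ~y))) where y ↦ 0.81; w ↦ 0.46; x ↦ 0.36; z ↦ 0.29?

0.73

~w: Łukasiewicz ¬ gives 1 − 0.46 = 0.54
~w: Łukasiewicz ¬ gives 1 − 0.46 = 0.54
(~w | w) = max(0.54, 0.46) = 0.54
(~w | (~w | w)) = max(0.54, 0.54) = 0.54
~(~w | (~w | w)): Łukasiewicz ¬ gives 1 − 0.54 = 0.46
(y -> x): min(1, 1 − 0.81 + 0.36) = 0.55
(z -> (y -> x)): min(1, 1 − 0.29 + 0.55) = 1
~y: Łukasiewicz ¬ gives 1 − 0.81 = 0.19
((z -> (y -> x)) -> ~y): min(1, 1 − 1 + 0.19) = 0.19
(~(~w | (~w | w)) -> ((z -> (y -> x)) -> ~y)): min(1, 1 − 0.46 + 0.19) = 0.73
(x | (~(~w | (~w | w)) -> ((z -> (y -> x)) -> ~y))) = max(0.36, 0.73) = 0.73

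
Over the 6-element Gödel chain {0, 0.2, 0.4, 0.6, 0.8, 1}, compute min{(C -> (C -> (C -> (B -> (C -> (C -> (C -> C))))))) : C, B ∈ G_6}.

Every assignment gives 1. For instance at C = 0, B = 0:
  (C -> C): 0 ≤ 0, so result = 1
  (C -> (C -> C)): 0 ≤ 1, so result = 1
  (C -> (C -> (C -> C))): 0 ≤ 1, so result = 1
  (B -> (C -> (C -> (C -> C)))): 0 ≤ 1, so result = 1
  (C -> (B -> (C -> (C -> (C -> C))))): 0 ≤ 1, so result = 1
  (C -> (C -> (B -> (C -> (C -> (C -> C)))))): 0 ≤ 1, so result = 1
  (C -> (C -> (C -> (B -> (C -> (C -> (C -> C))))))): 0 ≤ 1, so result = 1
All 36 assignments give value 1 — the formula is a G_6-tautology.

1.00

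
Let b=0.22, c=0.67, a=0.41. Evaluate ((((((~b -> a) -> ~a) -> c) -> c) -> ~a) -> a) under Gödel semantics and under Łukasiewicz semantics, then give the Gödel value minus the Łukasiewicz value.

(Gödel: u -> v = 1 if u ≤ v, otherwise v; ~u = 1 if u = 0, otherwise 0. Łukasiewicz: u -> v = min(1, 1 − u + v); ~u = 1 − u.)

Gödel evaluation:
  ~b: Gödel ¬ of 0.22 = 0 (operand ≠ 0)
  (~b -> a): 0 ≤ 0.41, so result = 1
  ~a: Gödel ¬ of 0.41 = 0 (operand ≠ 0)
  ((~b -> a) -> ~a): 1 > 0, so result = 0
  (((~b -> a) -> ~a) -> c): 0 ≤ 0.67, so result = 1
  ((((~b -> a) -> ~a) -> c) -> c): 1 > 0.67, so result = 0.67
  ~a: Gödel ¬ of 0.41 = 0 (operand ≠ 0)
  (((((~b -> a) -> ~a) -> c) -> c) -> ~a): 0.67 > 0, so result = 0
  ((((((~b -> a) -> ~a) -> c) -> c) -> ~a) -> a): 0 ≤ 0.41, so result = 1
  Gödel value = 1
Łukasiewicz evaluation:
  ~b: Łukasiewicz ¬ gives 1 − 0.22 = 0.78
  (~b -> a): min(1, 1 − 0.78 + 0.41) = 0.63
  ~a: Łukasiewicz ¬ gives 1 − 0.41 = 0.59
  ((~b -> a) -> ~a): min(1, 1 − 0.63 + 0.59) = 0.96
  (((~b -> a) -> ~a) -> c): min(1, 1 − 0.96 + 0.67) = 0.71
  ((((~b -> a) -> ~a) -> c) -> c): min(1, 1 − 0.71 + 0.67) = 0.96
  ~a: Łukasiewicz ¬ gives 1 − 0.41 = 0.59
  (((((~b -> a) -> ~a) -> c) -> c) -> ~a): min(1, 1 − 0.96 + 0.59) = 0.63
  ((((((~b -> a) -> ~a) -> c) -> c) -> ~a) -> a): min(1, 1 − 0.63 + 0.41) = 0.78
  Łukasiewicz value = 0.78
Difference: 1 − 0.78 = 0.22

0.22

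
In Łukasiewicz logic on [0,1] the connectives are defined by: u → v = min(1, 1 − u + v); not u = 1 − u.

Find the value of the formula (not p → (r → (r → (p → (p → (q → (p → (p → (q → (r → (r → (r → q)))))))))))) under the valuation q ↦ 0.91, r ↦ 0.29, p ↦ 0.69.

1.00

not p: Łukasiewicz ¬ gives 1 − 0.69 = 0.31
(r → q): min(1, 1 − 0.29 + 0.91) = 1
(r → (r → q)): min(1, 1 − 0.29 + 1) = 1
(r → (r → (r → q))): min(1, 1 − 0.29 + 1) = 1
(q → (r → (r → (r → q)))): min(1, 1 − 0.91 + 1) = 1
(p → (q → (r → (r → (r → q))))): min(1, 1 − 0.69 + 1) = 1
(p → (p → (q → (r → (r → (r → q)))))): min(1, 1 − 0.69 + 1) = 1
(q → (p → (p → (q → (r → (r → (r → q))))))): min(1, 1 − 0.91 + 1) = 1
(p → (q → (p → (p → (q → (r → (r → (r → q)))))))): min(1, 1 − 0.69 + 1) = 1
(p → (p → (q → (p → (p → (q → (r → (r → (r → q))))))))): min(1, 1 − 0.69 + 1) = 1
(r → (p → (p → (q → (p → (p → (q → (r → (r → (r → q)))))))))): min(1, 1 − 0.29 + 1) = 1
(r → (r → (p → (p → (q → (p → (p → (q → (r → (r → (r → q))))))))))): min(1, 1 − 0.29 + 1) = 1
(not p → (r → (r → (p → (p → (q → (p → (p → (q → (r → (r → (r → q)))))))))))): min(1, 1 − 0.31 + 1) = 1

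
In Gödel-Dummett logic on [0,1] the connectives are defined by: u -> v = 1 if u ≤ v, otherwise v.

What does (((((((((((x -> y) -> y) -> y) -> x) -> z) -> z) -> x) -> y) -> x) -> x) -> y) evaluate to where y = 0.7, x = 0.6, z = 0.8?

0.70

(x -> y): 0.6 ≤ 0.7, so result = 1
((x -> y) -> y): 1 > 0.7, so result = 0.7
(((x -> y) -> y) -> y): 0.7 ≤ 0.7, so result = 1
((((x -> y) -> y) -> y) -> x): 1 > 0.6, so result = 0.6
(((((x -> y) -> y) -> y) -> x) -> z): 0.6 ≤ 0.8, so result = 1
((((((x -> y) -> y) -> y) -> x) -> z) -> z): 1 > 0.8, so result = 0.8
(((((((x -> y) -> y) -> y) -> x) -> z) -> z) -> x): 0.8 > 0.6, so result = 0.6
((((((((x -> y) -> y) -> y) -> x) -> z) -> z) -> x) -> y): 0.6 ≤ 0.7, so result = 1
(((((((((x -> y) -> y) -> y) -> x) -> z) -> z) -> x) -> y) -> x): 1 > 0.6, so result = 0.6
((((((((((x -> y) -> y) -> y) -> x) -> z) -> z) -> x) -> y) -> x) -> x): 0.6 ≤ 0.6, so result = 1
(((((((((((x -> y) -> y) -> y) -> x) -> z) -> z) -> x) -> y) -> x) -> x) -> y): 1 > 0.7, so result = 0.7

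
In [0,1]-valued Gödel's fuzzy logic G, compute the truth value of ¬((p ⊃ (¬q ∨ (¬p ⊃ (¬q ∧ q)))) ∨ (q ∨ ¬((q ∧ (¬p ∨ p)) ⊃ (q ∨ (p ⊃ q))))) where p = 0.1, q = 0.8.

¬q: Gödel ¬ of 0.8 = 0 (operand ≠ 0)
¬p: Gödel ¬ of 0.1 = 0 (operand ≠ 0)
¬q: Gödel ¬ of 0.8 = 0 (operand ≠ 0)
(¬q ∧ q) = min(0, 0.8) = 0
(¬p ⊃ (¬q ∧ q)): 0 ≤ 0, so result = 1
(¬q ∨ (¬p ⊃ (¬q ∧ q))) = max(0, 1) = 1
(p ⊃ (¬q ∨ (¬p ⊃ (¬q ∧ q)))): 0.1 ≤ 1, so result = 1
¬p: Gödel ¬ of 0.1 = 0 (operand ≠ 0)
(¬p ∨ p) = max(0, 0.1) = 0.1
(q ∧ (¬p ∨ p)) = min(0.8, 0.1) = 0.1
(p ⊃ q): 0.1 ≤ 0.8, so result = 1
(q ∨ (p ⊃ q)) = max(0.8, 1) = 1
((q ∧ (¬p ∨ p)) ⊃ (q ∨ (p ⊃ q))): 0.1 ≤ 1, so result = 1
¬((q ∧ (¬p ∨ p)) ⊃ (q ∨ (p ⊃ q))): Gödel ¬ of 1 = 0 (operand ≠ 0)
(q ∨ ¬((q ∧ (¬p ∨ p)) ⊃ (q ∨ (p ⊃ q)))) = max(0.8, 0) = 0.8
((p ⊃ (¬q ∨ (¬p ⊃ (¬q ∧ q)))) ∨ (q ∨ ¬((q ∧ (¬p ∨ p)) ⊃ (q ∨ (p ⊃ q))))) = max(1, 0.8) = 1
¬((p ⊃ (¬q ∨ (¬p ⊃ (¬q ∧ q)))) ∨ (q ∨ ¬((q ∧ (¬p ∨ p)) ⊃ (q ∨ (p ⊃ q))))): Gödel ¬ of 1 = 0 (operand ≠ 0)

0.00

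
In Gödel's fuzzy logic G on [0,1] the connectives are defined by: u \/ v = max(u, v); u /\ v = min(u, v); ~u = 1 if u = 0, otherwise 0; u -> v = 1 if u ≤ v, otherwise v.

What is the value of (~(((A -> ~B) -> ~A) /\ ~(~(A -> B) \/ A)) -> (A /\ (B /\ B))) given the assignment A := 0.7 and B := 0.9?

~B: Gödel ¬ of 0.9 = 0 (operand ≠ 0)
(A -> ~B): 0.7 > 0, so result = 0
~A: Gödel ¬ of 0.7 = 0 (operand ≠ 0)
((A -> ~B) -> ~A): 0 ≤ 0, so result = 1
(A -> B): 0.7 ≤ 0.9, so result = 1
~(A -> B): Gödel ¬ of 1 = 0 (operand ≠ 0)
(~(A -> B) \/ A) = max(0, 0.7) = 0.7
~(~(A -> B) \/ A): Gödel ¬ of 0.7 = 0 (operand ≠ 0)
(((A -> ~B) -> ~A) /\ ~(~(A -> B) \/ A)) = min(1, 0) = 0
~(((A -> ~B) -> ~A) /\ ~(~(A -> B) \/ A)): Gödel ¬ of 0 = 1 (operand is 0)
(B /\ B) = min(0.9, 0.9) = 0.9
(A /\ (B /\ B)) = min(0.7, 0.9) = 0.7
(~(((A -> ~B) -> ~A) /\ ~(~(A -> B) \/ A)) -> (A /\ (B /\ B))): 1 > 0.7, so result = 0.7

0.70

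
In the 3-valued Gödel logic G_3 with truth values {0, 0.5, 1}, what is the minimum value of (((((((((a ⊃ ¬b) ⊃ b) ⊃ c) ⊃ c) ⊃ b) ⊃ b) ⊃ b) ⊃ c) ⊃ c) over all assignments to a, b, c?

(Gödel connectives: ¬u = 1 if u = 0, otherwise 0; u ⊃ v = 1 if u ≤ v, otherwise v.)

The minimum is attained at a = 0, b = 0, c = 0.5:
  ¬b: Gödel ¬ of 0 = 1 (operand is 0)
  (a ⊃ ¬b): 0 ≤ 1, so result = 1
  ((a ⊃ ¬b) ⊃ b): 1 > 0, so result = 0
  (((a ⊃ ¬b) ⊃ b) ⊃ c): 0 ≤ 0.5, so result = 1
  ((((a ⊃ ¬b) ⊃ b) ⊃ c) ⊃ c): 1 > 0.5, so result = 0.5
  (((((a ⊃ ¬b) ⊃ b) ⊃ c) ⊃ c) ⊃ b): 0.5 > 0, so result = 0
  ((((((a ⊃ ¬b) ⊃ b) ⊃ c) ⊃ c) ⊃ b) ⊃ b): 0 ≤ 0, so result = 1
  (((((((a ⊃ ¬b) ⊃ b) ⊃ c) ⊃ c) ⊃ b) ⊃ b) ⊃ b): 1 > 0, so result = 0
  ((((((((a ⊃ ¬b) ⊃ b) ⊃ c) ⊃ c) ⊃ b) ⊃ b) ⊃ b) ⊃ c): 0 ≤ 0.5, so result = 1
  (((((((((a ⊃ ¬b) ⊃ b) ⊃ c) ⊃ c) ⊃ b) ⊃ b) ⊃ b) ⊃ c) ⊃ c): 1 > 0.5, so result = 0.5
Checking all 27 assignments confirms none give a value below 0.50.

0.50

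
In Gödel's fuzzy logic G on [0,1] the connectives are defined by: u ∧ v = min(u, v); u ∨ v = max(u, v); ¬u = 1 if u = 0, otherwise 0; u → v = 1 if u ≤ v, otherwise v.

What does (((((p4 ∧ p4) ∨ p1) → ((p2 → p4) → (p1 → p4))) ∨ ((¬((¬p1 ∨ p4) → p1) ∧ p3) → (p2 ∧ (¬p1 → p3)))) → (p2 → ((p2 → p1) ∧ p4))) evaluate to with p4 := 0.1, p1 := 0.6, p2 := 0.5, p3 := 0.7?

(p4 ∧ p4) = min(0.1, 0.1) = 0.1
((p4 ∧ p4) ∨ p1) = max(0.1, 0.6) = 0.6
(p2 → p4): 0.5 > 0.1, so result = 0.1
(p1 → p4): 0.6 > 0.1, so result = 0.1
((p2 → p4) → (p1 → p4)): 0.1 ≤ 0.1, so result = 1
(((p4 ∧ p4) ∨ p1) → ((p2 → p4) → (p1 → p4))): 0.6 ≤ 1, so result = 1
¬p1: Gödel ¬ of 0.6 = 0 (operand ≠ 0)
(¬p1 ∨ p4) = max(0, 0.1) = 0.1
((¬p1 ∨ p4) → p1): 0.1 ≤ 0.6, so result = 1
¬((¬p1 ∨ p4) → p1): Gödel ¬ of 1 = 0 (operand ≠ 0)
(¬((¬p1 ∨ p4) → p1) ∧ p3) = min(0, 0.7) = 0
¬p1: Gödel ¬ of 0.6 = 0 (operand ≠ 0)
(¬p1 → p3): 0 ≤ 0.7, so result = 1
(p2 ∧ (¬p1 → p3)) = min(0.5, 1) = 0.5
((¬((¬p1 ∨ p4) → p1) ∧ p3) → (p2 ∧ (¬p1 → p3))): 0 ≤ 0.5, so result = 1
((((p4 ∧ p4) ∨ p1) → ((p2 → p4) → (p1 → p4))) ∨ ((¬((¬p1 ∨ p4) → p1) ∧ p3) → (p2 ∧ (¬p1 → p3)))) = max(1, 1) = 1
(p2 → p1): 0.5 ≤ 0.6, so result = 1
((p2 → p1) ∧ p4) = min(1, 0.1) = 0.1
(p2 → ((p2 → p1) ∧ p4)): 0.5 > 0.1, so result = 0.1
(((((p4 ∧ p4) ∨ p1) → ((p2 → p4) → (p1 → p4))) ∨ ((¬((¬p1 ∨ p4) → p1) ∧ p3) → (p2 ∧ (¬p1 → p3)))) → (p2 → ((p2 → p1) ∧ p4))): 1 > 0.1, so result = 0.1

0.10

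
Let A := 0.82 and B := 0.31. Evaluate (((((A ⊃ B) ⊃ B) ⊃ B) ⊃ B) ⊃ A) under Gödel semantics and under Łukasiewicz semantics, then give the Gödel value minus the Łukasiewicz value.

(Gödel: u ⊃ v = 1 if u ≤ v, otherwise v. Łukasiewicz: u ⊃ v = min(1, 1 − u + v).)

Gödel evaluation:
  (A ⊃ B): 0.82 > 0.31, so result = 0.31
  ((A ⊃ B) ⊃ B): 0.31 ≤ 0.31, so result = 1
  (((A ⊃ B) ⊃ B) ⊃ B): 1 > 0.31, so result = 0.31
  ((((A ⊃ B) ⊃ B) ⊃ B) ⊃ B): 0.31 ≤ 0.31, so result = 1
  (((((A ⊃ B) ⊃ B) ⊃ B) ⊃ B) ⊃ A): 1 > 0.82, so result = 0.82
  Gödel value = 0.82
Łukasiewicz evaluation:
  (A ⊃ B): min(1, 1 − 0.82 + 0.31) = 0.49
  ((A ⊃ B) ⊃ B): min(1, 1 − 0.49 + 0.31) = 0.82
  (((A ⊃ B) ⊃ B) ⊃ B): min(1, 1 − 0.82 + 0.31) = 0.49
  ((((A ⊃ B) ⊃ B) ⊃ B) ⊃ B): min(1, 1 − 0.49 + 0.31) = 0.82
  (((((A ⊃ B) ⊃ B) ⊃ B) ⊃ B) ⊃ A): min(1, 1 − 0.82 + 0.82) = 1
  Łukasiewicz value = 1
Difference: 0.82 − 1 = -0.18

-0.18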